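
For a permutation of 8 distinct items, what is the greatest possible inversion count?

There are 28 inversions.

The maximum occurs when the array is in strictly decreasing order: every one of the C(8, 2) pairs is inverted.
C(8, 2) = 8·7/2 = 28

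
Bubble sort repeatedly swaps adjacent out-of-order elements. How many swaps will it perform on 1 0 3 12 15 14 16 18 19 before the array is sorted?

2 adjacent swaps

Each adjacent swap fixes exactly one inversion, so the minimum swap count equals the number of inversions.
Count inversions — for each element, later elements that are smaller:
1: 0 → 1
0: none → 0
3: none → 0
12: none → 0
15: 14 → 1
14: none → 0
16: none → 0
18: none → 0
19: none → 0
Total inversions: 1 + 0 + 0 + 0 + 1 + 0 + 0 + 0 + 0 = 2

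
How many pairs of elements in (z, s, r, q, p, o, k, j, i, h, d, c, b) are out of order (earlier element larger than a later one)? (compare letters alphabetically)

There are 78 inversions.

Element-by-element contributions:
z → s, r, q, p, o, k, j, i, h, d, c, b → 12
s → r, q, p, o, k, j, i, h, d, c, b → 11
r → q, p, o, k, j, i, h, d, c, b → 10
q → p, o, k, j, i, h, d, c, b → 9
p → o, k, j, i, h, d, c, b → 8
o → k, j, i, h, d, c, b → 7
k → j, i, h, d, c, b → 6
j → i, h, d, c, b → 5
i → h, d, c, b → 4
h → d, c, b → 3
d → c, b → 2
c → b → 1
b → none → 0
Sum: 12 + 11 + 10 + 9 + 8 + 7 + 6 + 5 + 4 + 3 + 2 + 1 + 0 = 78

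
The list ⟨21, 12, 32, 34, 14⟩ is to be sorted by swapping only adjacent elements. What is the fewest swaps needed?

Each adjacent swap fixes exactly one inversion, so the minimum swap count equals the number of inversions.
Count inversions — for each element, later elements that are smaller:
21: 12, 14 → 2
12: none → 0
32: 14 → 1
34: 14 → 1
14: none → 0
Total inversions: 2 + 0 + 1 + 1 + 0 = 4

4 swaps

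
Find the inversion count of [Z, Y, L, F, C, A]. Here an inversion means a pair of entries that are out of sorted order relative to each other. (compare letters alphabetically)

For each element, count later entries that are smaller:
Z: 5
Y: 4
L: 3
F: 2
C: 1
A: 0
Sum: 5 + 4 + 3 + 2 + 1 + 0 = 15

15 inversions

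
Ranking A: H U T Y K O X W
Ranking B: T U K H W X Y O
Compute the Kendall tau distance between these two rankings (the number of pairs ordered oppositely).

Assign each item its position (1..8) in the first ordering, then rewrite the second ordering as that position sequence:
positions: H→1, U→2, T→3, Y→4, K→5, O→6, X→7, W→8
second ordering as positions: [3, 2, 5, 1, 8, 7, 4, 6]
Discordant pairs = inversions in this position sequence.
3: 2, 1 → 2
2: 1 → 1
5: 1, 4 → 2
1: 0
8: 7, 4, 6 → 3
7: 4, 6 → 2
4: 0
6: 0
Total: 2 + 1 + 2 + 0 + 3 + 2 + 0 + 0 = 10

10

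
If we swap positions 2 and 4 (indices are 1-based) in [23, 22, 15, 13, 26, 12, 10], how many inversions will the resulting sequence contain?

14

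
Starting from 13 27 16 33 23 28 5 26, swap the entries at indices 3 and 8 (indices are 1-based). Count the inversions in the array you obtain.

Positions 3 and 8 hold 16 and 26; after swapping, the array is [13, 27, 26, 33, 23, 28, 5, 16].
Sweep left to right; for each value list the smaller values that follow it:
13 → 5 → 1
27 → 26, 23, 5, 16 → 4
26 → 23, 5, 16 → 3
33 → 23, 28, 5, 16 → 4
23 → 5, 16 → 2
28 → 5, 16 → 2
5 → none → 0
16 → none → 0
Sum: 1 + 4 + 3 + 4 + 2 + 2 + 0 + 0 = 16

16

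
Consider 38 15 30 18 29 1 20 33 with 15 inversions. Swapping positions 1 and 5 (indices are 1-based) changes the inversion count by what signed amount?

-3

Positions 1 and 5 hold 38 and 29; after swapping, the array is [29, 15, 30, 18, 38, 1, 20, 33].
Sweep left to right; for each value list the smaller values that follow it:
29: 4
15: 1
30: 3
18: 1
38: 3
1: 0
20: 0
33: 0
Sum: 4 + 1 + 3 + 1 + 3 + 0 + 0 + 0 = 12
Change: 12 − 15 = -3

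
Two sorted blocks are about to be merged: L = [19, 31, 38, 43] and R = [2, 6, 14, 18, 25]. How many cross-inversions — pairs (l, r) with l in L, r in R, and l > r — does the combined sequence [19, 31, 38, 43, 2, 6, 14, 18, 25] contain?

19

For each element r of the right run, count left-run elements greater than r:
r = 2: 19, 31, 38, 43 → 4
r = 6: 19, 31, 38, 43 → 4
r = 14: 19, 31, 38, 43 → 4
r = 18: 19, 31, 38, 43 → 4
r = 25: 31, 38, 43 → 3
Cross-inversions: 4 + 4 + 4 + 4 + 3 = 19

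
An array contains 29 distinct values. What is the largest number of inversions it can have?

406

The maximum occurs when the array is in strictly decreasing order: every one of the C(29, 2) pairs is inverted.
C(29, 2) = 29·28/2 = 406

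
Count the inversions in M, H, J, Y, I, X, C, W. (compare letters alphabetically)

Element-by-element contributions:
M → H, J, I, C → 4
H → C → 1
J → I, C → 2
Y → I, X, C, W → 4
I → C → 1
X → C, W → 2
C → none → 0
W → none → 0
Sum: 4 + 1 + 2 + 4 + 1 + 2 + 0 + 0 = 14

14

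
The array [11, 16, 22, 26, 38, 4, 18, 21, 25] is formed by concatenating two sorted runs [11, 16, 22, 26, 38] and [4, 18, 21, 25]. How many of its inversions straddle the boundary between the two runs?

13 split inversions

Count, for every r in R, how many entries of L exceed r:
r = 4: 11, 16, 22, 26, 38 → 5
r = 18: 22, 26, 38 → 3
r = 21: 22, 26, 38 → 3
r = 25: 26, 38 → 2
Cross-inversions: 5 + 3 + 3 + 2 = 13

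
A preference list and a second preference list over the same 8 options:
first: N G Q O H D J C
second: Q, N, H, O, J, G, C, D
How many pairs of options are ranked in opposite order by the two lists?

There are 8 pairs.

Assign each item its position (1..8) in the first ordering, then rewrite the second ordering as that position sequence:
positions: N→1, G→2, Q→3, O→4, H→5, D→6, J→7, C→8
second ordering as positions: [3, 1, 5, 4, 7, 2, 8, 6]
Discordant pairs = inversions in this position sequence.
3: 1, 2 → 2
1: 0
5: 4, 2 → 2
4: 2 → 1
7: 2, 6 → 2
2: 0
8: 6 → 1
6: 0
Total: 2 + 0 + 2 + 1 + 2 + 0 + 1 + 0 = 8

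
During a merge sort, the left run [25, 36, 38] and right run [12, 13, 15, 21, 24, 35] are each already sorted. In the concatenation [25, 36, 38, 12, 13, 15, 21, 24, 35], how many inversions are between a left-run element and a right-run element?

17

Take each right-half value and tally the left-half values above it:
r = 12: 25, 36, 38 → 3
r = 13: 25, 36, 38 → 3
r = 15: 25, 36, 38 → 3
r = 21: 25, 36, 38 → 3
r = 24: 25, 36, 38 → 3
r = 35: 36, 38 → 2
Cross-inversions: 3 + 3 + 3 + 3 + 3 + 2 = 17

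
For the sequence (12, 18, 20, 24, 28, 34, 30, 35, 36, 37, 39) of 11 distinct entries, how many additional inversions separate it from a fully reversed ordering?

Maximum inversions for 11 distinct elements is C(11, 2) = 11·10/2 = 55.
Current inversions — for each element, count later smaller elements:
12: 0
18: 0
20: 0
24: 0
28: 0
34: 1
30: 0
35: 0
36: 0
37: 0
39: 0
Current total: 0 + 0 + 0 + 0 + 0 + 1 + 0 + 0 + 0 + 0 + 0 = 1
Shortfall: 55 − 1 = 54

54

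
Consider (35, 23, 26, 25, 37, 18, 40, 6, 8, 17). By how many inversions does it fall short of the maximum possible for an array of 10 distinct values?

15 inversions short

Maximum inversions for 10 distinct elements is C(10, 2) = 10·9/2 = 45.
Current inversions — for each element, count later smaller elements:
35: 7
23: 4
26: 5
25: 4
37: 4
18: 3
40: 3
6: 0
8: 0
17: 0
Current total: 7 + 4 + 5 + 4 + 4 + 3 + 3 + 0 + 0 + 0 = 30
Shortfall: 45 − 30 = 15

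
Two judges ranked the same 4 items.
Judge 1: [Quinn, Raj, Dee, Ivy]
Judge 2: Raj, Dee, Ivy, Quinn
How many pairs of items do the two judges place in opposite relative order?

Assign each item its position (1..4) in the first ordering, then rewrite the second ordering as that position sequence:
positions: Quinn→1, Raj→2, Dee→3, Ivy→4
second ordering as positions: [2, 3, 4, 1]
Discordant pairs = inversions in this position sequence.
2: 1 → 1
3: 1 → 1
4: 1 → 1
1: 0
Total: 1 + 1 + 1 + 0 = 3

3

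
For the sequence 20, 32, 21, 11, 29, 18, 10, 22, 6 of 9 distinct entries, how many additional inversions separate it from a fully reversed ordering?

11 inversions short

Maximum inversions for 9 distinct elements is C(9, 2) = 9·8/2 = 36.
Current inversions — for each element, count later smaller elements:
20: 4
32: 7
21: 4
11: 2
29: 4
18: 2
10: 1
22: 1
6: 0
Current total: 4 + 7 + 4 + 2 + 4 + 2 + 1 + 1 + 0 = 25
Shortfall: 36 − 25 = 11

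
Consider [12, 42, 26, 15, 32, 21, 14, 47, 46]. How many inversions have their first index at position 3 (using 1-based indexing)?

The element at index 3 is 26.
Elements after it: 15, 32, 21, 14, 47, 46
Those smaller than 26: 15, 21, 14

3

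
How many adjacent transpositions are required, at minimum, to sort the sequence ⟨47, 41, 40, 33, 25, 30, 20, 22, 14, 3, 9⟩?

52

The minimum number of adjacent swaps to sort an array equals its inversion count, since every such swap removes exactly one inversion.
Count inversions — for each element, later elements that are smaller:
47: 41, 40, 33, 25, 30, 20, 22, 14, 3, 9 → 10
41: 40, 33, 25, 30, 20, 22, 14, 3, 9 → 9
40: 33, 25, 30, 20, 22, 14, 3, 9 → 8
33: 25, 30, 20, 22, 14, 3, 9 → 7
25: 20, 22, 14, 3, 9 → 5
30: 20, 22, 14, 3, 9 → 5
20: 14, 3, 9 → 3
22: 14, 3, 9 → 3
14: 3, 9 → 2
3: none → 0
9: none → 0
Total inversions: 10 + 9 + 8 + 7 + 5 + 5 + 3 + 3 + 2 + 0 + 0 = 52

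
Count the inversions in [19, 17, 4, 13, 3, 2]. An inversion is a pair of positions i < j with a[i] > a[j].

There are 14 out-of-order pairs.

Count, for each position, how many later elements it exceeds:
19: 5
17: 4
4: 2
13: 2
3: 1
2: 0
Sum: 5 + 4 + 2 + 2 + 1 + 0 = 14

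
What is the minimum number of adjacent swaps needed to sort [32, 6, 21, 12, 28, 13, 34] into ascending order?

The minimum number of adjacent swaps to sort an array equals its inversion count, since every such swap removes exactly one inversion.
Count inversions — for each element, later elements that are smaller:
32: 6, 21, 12, 28, 13 → 5
6: none → 0
21: 12, 13 → 2
12: none → 0
28: 13 → 1
13: none → 0
34: none → 0
Total inversions: 5 + 0 + 2 + 0 + 1 + 0 + 0 = 8

8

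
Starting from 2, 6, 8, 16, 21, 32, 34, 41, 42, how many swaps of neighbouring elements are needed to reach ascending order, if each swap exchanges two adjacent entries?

The minimum number of adjacent swaps to sort an array equals its inversion count, since every such swap removes exactly one inversion.
Count inversions — for each element, later elements that are smaller:
2: none → 0
6: none → 0
8: none → 0
16: none → 0
21: none → 0
32: none → 0
34: none → 0
41: none → 0
42: none → 0
Total inversions: 0 + 0 + 0 + 0 + 0 + 0 + 0 + 0 + 0 = 0

0 adjacent swaps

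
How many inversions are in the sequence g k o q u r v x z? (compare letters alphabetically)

1

Element-by-element contributions:
g: 0
k: 0
o: 0
q: 0
u: 1
r: 0
v: 0
x: 0
z: 0
Sum: 0 + 0 + 0 + 0 + 1 + 0 + 0 + 0 + 0 = 1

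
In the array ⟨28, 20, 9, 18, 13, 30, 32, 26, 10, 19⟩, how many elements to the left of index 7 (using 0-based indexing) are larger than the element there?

3

The element at index 7 is 26.
Elements before it: 28, 20, 9, 18, 13, 30, 32
Those larger than 26: 28, 30, 32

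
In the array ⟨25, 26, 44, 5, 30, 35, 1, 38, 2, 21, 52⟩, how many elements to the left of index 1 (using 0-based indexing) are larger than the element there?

0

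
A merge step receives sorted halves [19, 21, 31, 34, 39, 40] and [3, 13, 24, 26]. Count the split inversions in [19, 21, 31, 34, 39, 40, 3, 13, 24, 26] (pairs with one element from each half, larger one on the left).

Count, for every r in R, how many entries of L exceed r:
r = 3: 19, 21, 31, 34, 39, 40 → 6
r = 13: 19, 21, 31, 34, 39, 40 → 6
r = 24: 31, 34, 39, 40 → 4
r = 26: 31, 34, 39, 40 → 4
Cross-inversions: 6 + 6 + 4 + 4 = 20

There are 20 split inversions.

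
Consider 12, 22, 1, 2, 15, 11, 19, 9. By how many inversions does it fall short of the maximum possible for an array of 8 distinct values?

14

Maximum inversions for 8 distinct elements is C(8, 2) = 8·7/2 = 28.
Current inversions — for each element, count later smaller elements:
12: 4
22: 6
1: 0
2: 0
15: 2
11: 1
19: 1
9: 0
Current total: 4 + 6 + 0 + 0 + 2 + 1 + 1 + 0 = 14
Shortfall: 28 − 14 = 14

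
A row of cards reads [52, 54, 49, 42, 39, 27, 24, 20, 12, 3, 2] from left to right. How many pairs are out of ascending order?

Count, for each position, how many later elements it exceeds:
52 → 49, 42, 39, 27, 24, 20, 12, 3, 2 → 9
54 → 49, 42, 39, 27, 24, 20, 12, 3, 2 → 9
49 → 42, 39, 27, 24, 20, 12, 3, 2 → 8
42 → 39, 27, 24, 20, 12, 3, 2 → 7
39 → 27, 24, 20, 12, 3, 2 → 6
27 → 24, 20, 12, 3, 2 → 5
24 → 20, 12, 3, 2 → 4
20 → 12, 3, 2 → 3
12 → 3, 2 → 2
3 → 2 → 1
2 → none → 0
Sum: 9 + 9 + 8 + 7 + 6 + 5 + 4 + 3 + 2 + 1 + 0 = 54

54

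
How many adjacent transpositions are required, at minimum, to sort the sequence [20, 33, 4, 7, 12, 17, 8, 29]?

The minimum number of adjacent swaps to sort an array equals its inversion count, since every such swap removes exactly one inversion.
Count inversions — for each element, later elements that are smaller:
20: 4, 7, 12, 17, 8 → 5
33: 4, 7, 12, 17, 8, 29 → 6
4: none → 0
7: none → 0
12: 8 → 1
17: 8 → 1
8: none → 0
29: none → 0
Total inversions: 5 + 6 + 0 + 0 + 1 + 1 + 0 + 0 = 13

13 adjacent swaps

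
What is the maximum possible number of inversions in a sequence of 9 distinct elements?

The maximum occurs when the array is in strictly decreasing order: every one of the C(9, 2) pairs is inverted.
C(9, 2) = 9·8/2 = 36

36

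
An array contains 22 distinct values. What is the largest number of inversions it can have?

A reversed (strictly descending) arrangement makes every pair an inversion, giving C(22, 2) inversions.
C(22, 2) = 22·21/2 = 231

231 inversions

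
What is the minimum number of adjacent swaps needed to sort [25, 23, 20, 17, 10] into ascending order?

The minimum number of adjacent swaps to sort an array equals its inversion count, since every such swap removes exactly one inversion.
Count inversions — for each element, later elements that are smaller:
25: 23, 20, 17, 10 → 4
23: 20, 17, 10 → 3
20: 17, 10 → 2
17: 10 → 1
10: none → 0
Total inversions: 4 + 3 + 2 + 1 + 0 = 10

10 swaps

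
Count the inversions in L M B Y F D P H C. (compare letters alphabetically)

There are 21 inversions.

For each element, count later entries that are smaller:
L → B, F, D, H, C → 5
M → B, F, D, H, C → 5
B → none → 0
Y → F, D, P, H, C → 5
F → D, C → 2
D → C → 1
P → H, C → 2
H → C → 1
C → none → 0
Sum: 5 + 5 + 0 + 5 + 2 + 1 + 2 + 1 + 0 = 21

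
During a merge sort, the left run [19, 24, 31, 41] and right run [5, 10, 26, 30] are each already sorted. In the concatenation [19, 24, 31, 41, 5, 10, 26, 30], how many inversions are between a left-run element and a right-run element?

12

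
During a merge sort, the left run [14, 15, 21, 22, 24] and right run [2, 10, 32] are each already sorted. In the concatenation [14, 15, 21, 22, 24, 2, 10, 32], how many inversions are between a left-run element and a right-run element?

10 cross-inversions

Take each right-half value and tally the left-half values above it:
r = 2: 14, 15, 21, 22, 24 → 5
r = 10: 14, 15, 21, 22, 24 → 5
r = 32: none → 0
Cross-inversions: 5 + 5 + 0 = 10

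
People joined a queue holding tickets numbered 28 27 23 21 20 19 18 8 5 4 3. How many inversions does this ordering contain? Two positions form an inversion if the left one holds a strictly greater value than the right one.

For each element, count later entries that are smaller:
28: 10
27: 9
23: 8
21: 7
20: 6
19: 5
18: 4
8: 3
5: 2
4: 1
3: 0
Sum: 10 + 9 + 8 + 7 + 6 + 5 + 4 + 3 + 2 + 1 + 0 = 55

55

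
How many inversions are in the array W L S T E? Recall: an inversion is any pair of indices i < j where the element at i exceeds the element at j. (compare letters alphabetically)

There are 7 inversions.

Count, for each position, how many later elements it exceeds:
W: 4
L: 1
S: 1
T: 1
E: 0
Sum: 4 + 1 + 1 + 1 + 0 = 7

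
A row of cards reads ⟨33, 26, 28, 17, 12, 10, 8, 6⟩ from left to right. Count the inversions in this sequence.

27 inversions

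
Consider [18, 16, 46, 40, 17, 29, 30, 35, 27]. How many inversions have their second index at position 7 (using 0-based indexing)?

2

The element at index 7 is 35.
Elements before it: 18, 16, 46, 40, 17, 29, 30
Those larger than 35: 46, 40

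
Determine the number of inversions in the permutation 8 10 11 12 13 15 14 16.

Inversions: 1

Count, for each position, how many later elements it exceeds:
8 → none → 0
10 → none → 0
11 → none → 0
12 → none → 0
13 → none → 0
15 → 14 → 1
14 → none → 0
16 → none → 0
Sum: 0 + 0 + 0 + 0 + 0 + 1 + 0 + 0 = 1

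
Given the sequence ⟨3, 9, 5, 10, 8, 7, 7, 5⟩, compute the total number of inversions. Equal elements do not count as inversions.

Inversions: 14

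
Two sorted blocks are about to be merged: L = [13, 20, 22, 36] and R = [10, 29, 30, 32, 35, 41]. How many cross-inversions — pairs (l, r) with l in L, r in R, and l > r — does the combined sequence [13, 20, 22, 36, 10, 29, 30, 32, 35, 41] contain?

Split inversions: 8

Take each right-half value and tally the left-half values above it:
r = 10: 13, 20, 22, 36 → 4
r = 29: 36 → 1
r = 30: 36 → 1
r = 32: 36 → 1
r = 35: 36 → 1
r = 41: none → 0
Cross-inversions: 4 + 1 + 1 + 1 + 1 + 0 = 8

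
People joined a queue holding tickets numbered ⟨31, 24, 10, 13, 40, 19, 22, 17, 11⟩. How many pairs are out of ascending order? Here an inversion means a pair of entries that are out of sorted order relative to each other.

Count, for each position, how many later elements it exceeds:
31: 7
24: 6
10: 0
13: 1
40: 4
19: 2
22: 2
17: 1
11: 0
Sum: 7 + 6 + 0 + 1 + 4 + 2 + 2 + 1 + 0 = 23

23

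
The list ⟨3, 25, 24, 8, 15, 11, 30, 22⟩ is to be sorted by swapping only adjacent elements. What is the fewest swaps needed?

11 swaps

Each adjacent swap fixes exactly one inversion, so the minimum swap count equals the number of inversions.
Count inversions — for each element, later elements that are smaller:
3: none → 0
25: 24, 8, 15, 11, 22 → 5
24: 8, 15, 11, 22 → 4
8: none → 0
15: 11 → 1
11: none → 0
30: 22 → 1
22: none → 0
Total inversions: 0 + 5 + 4 + 0 + 1 + 0 + 1 + 0 = 11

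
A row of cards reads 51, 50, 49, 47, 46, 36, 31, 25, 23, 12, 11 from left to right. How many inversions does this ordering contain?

55

Element-by-element contributions:
51: 10
50: 9
49: 8
47: 7
46: 6
36: 5
31: 4
25: 3
23: 2
12: 1
11: 0
Sum: 10 + 9 + 8 + 7 + 6 + 5 + 4 + 3 + 2 + 1 + 0 = 55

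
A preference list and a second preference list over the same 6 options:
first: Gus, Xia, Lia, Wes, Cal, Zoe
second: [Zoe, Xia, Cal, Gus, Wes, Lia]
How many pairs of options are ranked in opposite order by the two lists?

Assign each item its position (1..6) in the first ordering, then rewrite the second ordering as that position sequence:
positions: Gus→1, Xia→2, Lia→3, Wes→4, Cal→5, Zoe→6
second ordering as positions: [6, 2, 5, 1, 4, 3]
Discordant pairs = inversions in this position sequence.
6: 2, 5, 1, 4, 3 → 5
2: 1 → 1
5: 1, 4, 3 → 3
1: 0
4: 3 → 1
3: 0
Total: 5 + 1 + 3 + 0 + 1 + 0 = 10

10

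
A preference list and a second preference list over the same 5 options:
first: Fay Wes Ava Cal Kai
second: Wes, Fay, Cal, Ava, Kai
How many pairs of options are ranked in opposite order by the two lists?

There are 2 pairs.

Assign each item its position (1..5) in the first ordering, then rewrite the second ordering as that position sequence:
positions: Fay→1, Wes→2, Ava→3, Cal→4, Kai→5
second ordering as positions: [2, 1, 4, 3, 5]
Discordant pairs = inversions in this position sequence.
2: 1 → 1
1: 0
4: 3 → 1
3: 0
5: 0
Total: 1 + 0 + 1 + 0 + 0 = 2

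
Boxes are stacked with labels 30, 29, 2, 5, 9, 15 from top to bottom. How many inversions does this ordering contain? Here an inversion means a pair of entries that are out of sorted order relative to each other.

Element-by-element contributions:
30: 5
29: 4
2: 0
5: 0
9: 0
15: 0
Sum: 5 + 4 + 0 + 0 + 0 + 0 = 9

9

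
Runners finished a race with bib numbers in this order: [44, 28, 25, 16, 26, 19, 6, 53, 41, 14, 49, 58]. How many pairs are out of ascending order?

Inversions: 29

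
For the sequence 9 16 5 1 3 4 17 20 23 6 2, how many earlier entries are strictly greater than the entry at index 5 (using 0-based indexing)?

The element at index 5 is 4.
Elements before it: 9, 16, 5, 1, 3
Those larger than 4: 9, 16, 5

3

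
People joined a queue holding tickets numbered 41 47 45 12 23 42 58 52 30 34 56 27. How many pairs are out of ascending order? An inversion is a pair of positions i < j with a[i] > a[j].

Count, for each position, how many later elements it exceeds:
41 → 12, 23, 30, 34, 27 → 5
47 → 45, 12, 23, 42, 30, 34, 27 → 7
45 → 12, 23, 42, 30, 34, 27 → 6
12 → none → 0
23 → none → 0
42 → 30, 34, 27 → 3
58 → 52, 30, 34, 56, 27 → 5
52 → 30, 34, 27 → 3
30 → 27 → 1
34 → 27 → 1
56 → 27 → 1
27 → none → 0
Sum: 5 + 7 + 6 + 0 + 0 + 3 + 5 + 3 + 1 + 1 + 1 + 0 = 32

32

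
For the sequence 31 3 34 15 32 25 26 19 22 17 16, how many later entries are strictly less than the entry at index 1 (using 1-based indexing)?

The element at index 1 is 31.
Elements after it: 3, 34, 15, 32, 25, 26, 19, 22, 17, 16
Those smaller than 31: 3, 15, 25, 26, 19, 22, 17, 16

8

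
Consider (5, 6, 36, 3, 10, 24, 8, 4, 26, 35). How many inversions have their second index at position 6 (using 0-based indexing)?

3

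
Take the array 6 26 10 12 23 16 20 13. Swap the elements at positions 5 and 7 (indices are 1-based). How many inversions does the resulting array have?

Positions 5 and 7 hold 23 and 20; after swapping, the array is [6, 26, 10, 12, 20, 16, 23, 13].
Element-by-element contributions:
6 → none → 0
26 → 10, 12, 20, 16, 23, 13 → 6
10 → none → 0
12 → none → 0
20 → 16, 13 → 2
16 → 13 → 1
23 → 13 → 1
13 → none → 0
Sum: 0 + 6 + 0 + 0 + 2 + 1 + 1 + 0 = 10

10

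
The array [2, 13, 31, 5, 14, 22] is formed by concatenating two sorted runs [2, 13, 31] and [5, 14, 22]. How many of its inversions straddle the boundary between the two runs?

For each element r of the right run, count left-run elements greater than r:
r = 5: 13, 31 → 2
r = 14: 31 → 1
r = 22: 31 → 1
Cross-inversions: 2 + 1 + 1 = 4

4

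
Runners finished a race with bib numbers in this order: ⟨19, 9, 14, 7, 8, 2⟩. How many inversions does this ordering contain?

13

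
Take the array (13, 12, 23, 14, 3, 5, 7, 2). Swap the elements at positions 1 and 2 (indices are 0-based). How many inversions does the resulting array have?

22

Positions 1 and 2 hold 12 and 23; after swapping, the array is [13, 23, 12, 14, 3, 5, 7, 2].
Element-by-element contributions:
13: 5
23: 6
12: 4
14: 4
3: 1
5: 1
7: 1
2: 0
Sum: 5 + 6 + 4 + 4 + 1 + 1 + 1 + 0 = 22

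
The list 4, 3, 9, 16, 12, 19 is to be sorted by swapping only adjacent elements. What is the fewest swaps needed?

2 swaps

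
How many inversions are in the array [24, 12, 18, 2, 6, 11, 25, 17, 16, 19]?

20 inversions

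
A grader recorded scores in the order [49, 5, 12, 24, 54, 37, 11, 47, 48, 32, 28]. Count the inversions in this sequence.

25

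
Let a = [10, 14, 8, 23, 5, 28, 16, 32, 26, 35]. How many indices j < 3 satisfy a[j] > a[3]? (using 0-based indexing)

0

The element at index 3 is 23.
Elements before it: 10, 14, 8
None of them are larger than 23.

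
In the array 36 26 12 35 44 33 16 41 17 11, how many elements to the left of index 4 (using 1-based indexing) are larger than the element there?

1

The element at index 4 is 35.
Elements before it: 36, 26, 12
Those larger than 35: 36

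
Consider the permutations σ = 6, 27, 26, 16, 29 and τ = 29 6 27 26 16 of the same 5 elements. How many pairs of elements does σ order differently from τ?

Assign each item its position (1..5) in the first ordering, then rewrite the second ordering as that position sequence:
positions: 6→1, 27→2, 26→3, 16→4, 29→5
second ordering as positions: [5, 1, 2, 3, 4]
Discordant pairs = inversions in this position sequence.
5: 1, 2, 3, 4 → 4
1: 0
2: 0
3: 0
4: 0
Total: 4 + 0 + 0 + 0 + 0 = 4

4 discordant pairs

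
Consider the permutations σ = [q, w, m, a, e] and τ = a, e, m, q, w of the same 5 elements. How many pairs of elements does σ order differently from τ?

8

Assign each item its position (1..5) in the first ordering, then rewrite the second ordering as that position sequence:
positions: q→1, w→2, m→3, a→4, e→5
second ordering as positions: [4, 5, 3, 1, 2]
Discordant pairs = inversions in this position sequence.
4: 3, 1, 2 → 3
5: 3, 1, 2 → 3
3: 1, 2 → 2
1: 0
2: 0
Total: 3 + 3 + 2 + 0 + 0 = 8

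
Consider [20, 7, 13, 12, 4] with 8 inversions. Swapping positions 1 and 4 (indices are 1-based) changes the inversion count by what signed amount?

-3

Positions 1 and 4 hold 20 and 12; after swapping, the array is [12, 7, 13, 20, 4].
For each element, count later entries that are smaller:
12 → 7, 4 → 2
7 → 4 → 1
13 → 4 → 1
20 → 4 → 1
4 → none → 0
Sum: 2 + 1 + 1 + 1 + 0 = 5
Change: 5 − 8 = -3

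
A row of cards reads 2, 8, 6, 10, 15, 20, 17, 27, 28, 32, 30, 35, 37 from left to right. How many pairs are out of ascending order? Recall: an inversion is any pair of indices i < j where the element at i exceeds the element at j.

For each element, count later entries that are smaller:
2: 0
8: 1
6: 0
10: 0
15: 0
20: 1
17: 0
27: 0
28: 0
32: 1
30: 0
35: 0
37: 0
Sum: 0 + 1 + 0 + 0 + 0 + 1 + 0 + 0 + 0 + 1 + 0 + 0 + 0 = 3

3 out-of-order pairs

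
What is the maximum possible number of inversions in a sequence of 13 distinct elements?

A reversed (strictly descending) arrangement makes every pair an inversion, giving C(13, 2) inversions.
C(13, 2) = 13·12/2 = 78

78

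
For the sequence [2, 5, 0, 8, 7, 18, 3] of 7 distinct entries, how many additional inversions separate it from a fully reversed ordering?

Maximum inversions for 7 distinct elements is C(7, 2) = 7·6/2 = 21.
Current inversions — for each element, count later smaller elements:
2: 1
5: 2
0: 0
8: 2
7: 1
18: 1
3: 0
Current total: 1 + 2 + 0 + 2 + 1 + 1 + 0 = 7
Shortfall: 21 − 7 = 14

14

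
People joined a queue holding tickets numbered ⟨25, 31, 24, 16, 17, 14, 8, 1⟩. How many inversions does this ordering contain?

Count, for each position, how many later elements it exceeds:
25 → 24, 16, 17, 14, 8, 1 → 6
31 → 24, 16, 17, 14, 8, 1 → 6
24 → 16, 17, 14, 8, 1 → 5
16 → 14, 8, 1 → 3
17 → 14, 8, 1 → 3
14 → 8, 1 → 2
8 → 1 → 1
1 → none → 0
Sum: 6 + 6 + 5 + 3 + 3 + 2 + 1 + 0 = 26

26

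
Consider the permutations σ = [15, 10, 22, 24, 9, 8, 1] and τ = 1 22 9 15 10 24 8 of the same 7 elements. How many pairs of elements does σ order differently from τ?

11

Assign each item its position (1..7) in the first ordering, then rewrite the second ordering as that position sequence:
positions: 15→1, 10→2, 22→3, 24→4, 9→5, 8→6, 1→7
second ordering as positions: [7, 3, 5, 1, 2, 4, 6]
Discordant pairs = inversions in this position sequence.
7: 3, 5, 1, 2, 4, 6 → 6
3: 1, 2 → 2
5: 1, 2, 4 → 3
1: 0
2: 0
4: 0
6: 0
Total: 6 + 2 + 3 + 0 + 0 + 0 + 0 = 11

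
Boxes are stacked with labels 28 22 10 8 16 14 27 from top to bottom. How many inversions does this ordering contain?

Inversion pairs (indices are 0-based):
(0,1): 28 > 22
(0,2): 28 > 10
(0,3): 28 > 8
(0,4): 28 > 16
(0,5): 28 > 14
(0,6): 28 > 27
(1,2): 22 > 10
(1,3): 22 > 8
(1,4): 22 > 16
(1,5): 22 > 14
(2,3): 10 > 8
(4,5): 16 > 14
That's 12 pairs.

Inversions: 12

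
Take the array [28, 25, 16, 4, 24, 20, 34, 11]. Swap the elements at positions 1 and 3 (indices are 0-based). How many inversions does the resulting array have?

14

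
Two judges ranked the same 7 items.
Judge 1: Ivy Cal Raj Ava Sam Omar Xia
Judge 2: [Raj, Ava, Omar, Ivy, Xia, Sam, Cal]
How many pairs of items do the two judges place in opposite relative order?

Discordant pairs: 10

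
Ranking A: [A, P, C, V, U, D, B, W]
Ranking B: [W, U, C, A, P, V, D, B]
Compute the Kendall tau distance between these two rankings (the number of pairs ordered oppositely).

Assign each item its position (1..8) in the first ordering, then rewrite the second ordering as that position sequence:
positions: A→1, P→2, C→3, V→4, U→5, D→6, B→7, W→8
second ordering as positions: [8, 5, 3, 1, 2, 4, 6, 7]
Discordant pairs = inversions in this position sequence.
8: 5, 3, 1, 2, 4, 6, 7 → 7
5: 3, 1, 2, 4 → 4
3: 1, 2 → 2
1: 0
2: 0
4: 0
6: 0
7: 0
Total: 7 + 4 + 2 + 0 + 0 + 0 + 0 + 0 = 13

13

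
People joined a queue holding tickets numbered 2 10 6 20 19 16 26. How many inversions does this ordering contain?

4

Element-by-element contributions:
2 → none → 0
10 → 6 → 1
6 → none → 0
20 → 19, 16 → 2
19 → 16 → 1
16 → none → 0
26 → none → 0
Sum: 0 + 1 + 0 + 2 + 1 + 0 + 0 = 4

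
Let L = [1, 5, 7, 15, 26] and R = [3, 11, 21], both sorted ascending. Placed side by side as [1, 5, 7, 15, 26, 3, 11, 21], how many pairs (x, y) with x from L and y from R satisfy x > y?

7 cross-inversions

Take each right-half value and tally the left-half values above it:
r = 3: 5, 7, 15, 26 → 4
r = 11: 15, 26 → 2
r = 21: 26 → 1
Cross-inversions: 4 + 2 + 1 = 7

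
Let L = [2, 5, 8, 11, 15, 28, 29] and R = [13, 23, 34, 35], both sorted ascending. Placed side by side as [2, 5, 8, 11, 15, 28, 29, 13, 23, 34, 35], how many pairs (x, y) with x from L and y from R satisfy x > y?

5

Take each right-half value and tally the left-half values above it:
r = 13: 15, 28, 29 → 3
r = 23: 28, 29 → 2
r = 34: none → 0
r = 35: none → 0
Cross-inversions: 3 + 2 + 0 + 0 = 5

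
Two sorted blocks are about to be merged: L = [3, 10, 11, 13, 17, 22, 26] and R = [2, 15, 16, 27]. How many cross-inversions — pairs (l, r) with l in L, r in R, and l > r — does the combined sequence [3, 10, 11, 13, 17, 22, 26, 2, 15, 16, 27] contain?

Take each right-half value and tally the left-half values above it:
r = 2: 3, 10, 11, 13, 17, 22, 26 → 7
r = 15: 17, 22, 26 → 3
r = 16: 17, 22, 26 → 3
r = 27: none → 0
Cross-inversions: 7 + 3 + 3 + 0 = 13

13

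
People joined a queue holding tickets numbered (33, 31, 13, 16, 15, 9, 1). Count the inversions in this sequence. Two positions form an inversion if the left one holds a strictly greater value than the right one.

19

For each element, count later entries that are smaller:
33: 6
31: 5
13: 2
16: 3
15: 2
9: 1
1: 0
Sum: 6 + 5 + 2 + 3 + 2 + 1 + 0 = 19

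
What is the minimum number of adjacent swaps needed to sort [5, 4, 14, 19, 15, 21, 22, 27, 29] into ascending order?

2

Minimum adjacent swaps = number of inversions (each swap of adjacent out-of-order elements removes one inversion and no swap can remove more).
Count inversions — for each element, later elements that are smaller:
5: 4 → 1
4: none → 0
14: none → 0
19: 15 → 1
15: none → 0
21: none → 0
22: none → 0
27: none → 0
29: none → 0
Total inversions: 1 + 0 + 0 + 1 + 0 + 0 + 0 + 0 + 0 = 2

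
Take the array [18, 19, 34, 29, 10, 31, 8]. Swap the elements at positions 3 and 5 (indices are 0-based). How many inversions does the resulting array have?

Positions 3 and 5 hold 29 and 31; after swapping, the array is [18, 19, 34, 31, 10, 29, 8].
Element-by-element contributions:
18: 2
19: 2
34: 4
31: 3
10: 1
29: 1
8: 0
Sum: 2 + 2 + 4 + 3 + 1 + 1 + 0 = 13

13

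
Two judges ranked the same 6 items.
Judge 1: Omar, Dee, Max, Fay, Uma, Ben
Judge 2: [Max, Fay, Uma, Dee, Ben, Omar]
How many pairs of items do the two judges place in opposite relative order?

There are 8 discordant pairs.

Assign each item its position (1..6) in the first ordering, then rewrite the second ordering as that position sequence:
positions: Omar→1, Dee→2, Max→3, Fay→4, Uma→5, Ben→6
second ordering as positions: [3, 4, 5, 2, 6, 1]
Discordant pairs = inversions in this position sequence.
3: 2, 1 → 2
4: 2, 1 → 2
5: 2, 1 → 2
2: 1 → 1
6: 1 → 1
1: 0
Total: 2 + 2 + 2 + 1 + 1 + 0 = 8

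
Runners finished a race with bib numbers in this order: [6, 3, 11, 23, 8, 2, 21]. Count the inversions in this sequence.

There are 9 inversions.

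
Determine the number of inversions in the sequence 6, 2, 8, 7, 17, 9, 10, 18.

4

Element-by-element contributions:
6: 1
2: 0
8: 1
7: 0
17: 2
9: 0
10: 0
18: 0
Sum: 1 + 0 + 1 + 0 + 2 + 0 + 0 + 0 = 4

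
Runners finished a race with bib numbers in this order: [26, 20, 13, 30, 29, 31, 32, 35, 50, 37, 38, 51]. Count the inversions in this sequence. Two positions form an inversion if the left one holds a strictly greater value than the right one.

For each element, count later entries that are smaller:
26 → 20, 13 → 2
20 → 13 → 1
13 → none → 0
30 → 29 → 1
29 → none → 0
31 → none → 0
32 → none → 0
35 → none → 0
50 → 37, 38 → 2
37 → none → 0
38 → none → 0
51 → none → 0
Sum: 2 + 1 + 0 + 1 + 0 + 0 + 0 + 0 + 2 + 0 + 0 + 0 = 6

6 out-of-order pairs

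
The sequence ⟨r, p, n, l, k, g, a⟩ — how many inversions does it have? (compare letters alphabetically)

Element-by-element contributions:
r: 6
p: 5
n: 4
l: 3
k: 2
g: 1
a: 0
Sum: 6 + 5 + 4 + 3 + 2 + 1 + 0 = 21

21 inversions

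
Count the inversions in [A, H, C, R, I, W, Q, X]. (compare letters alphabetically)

Element-by-element contributions:
A → none → 0
H → C → 1
C → none → 0
R → I, Q → 2
I → none → 0
W → Q → 1
Q → none → 0
X → none → 0
Sum: 0 + 1 + 0 + 2 + 0 + 1 + 0 + 0 = 4

4 out-of-order pairs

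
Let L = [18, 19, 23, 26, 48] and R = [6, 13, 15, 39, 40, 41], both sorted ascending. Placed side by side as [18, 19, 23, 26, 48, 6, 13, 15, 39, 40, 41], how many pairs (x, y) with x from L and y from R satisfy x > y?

For each element r of the right run, count left-run elements greater than r:
r = 6: 18, 19, 23, 26, 48 → 5
r = 13: 18, 19, 23, 26, 48 → 5
r = 15: 18, 19, 23, 26, 48 → 5
r = 39: 48 → 1
r = 40: 48 → 1
r = 41: 48 → 1
Cross-inversions: 5 + 5 + 5 + 1 + 1 + 1 = 18

18 cross-inversions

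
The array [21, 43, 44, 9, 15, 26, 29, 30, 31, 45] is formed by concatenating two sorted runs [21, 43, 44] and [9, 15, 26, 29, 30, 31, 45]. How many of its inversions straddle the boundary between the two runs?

14 cross-inversions

For each element r of the right run, count left-run elements greater than r:
r = 9: 21, 43, 44 → 3
r = 15: 21, 43, 44 → 3
r = 26: 43, 44 → 2
r = 29: 43, 44 → 2
r = 30: 43, 44 → 2
r = 31: 43, 44 → 2
r = 45: none → 0
Cross-inversions: 3 + 3 + 2 + 2 + 2 + 2 + 0 = 14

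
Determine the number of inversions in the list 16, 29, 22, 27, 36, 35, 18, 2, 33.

17 out-of-order pairs

Element-by-element contributions:
16 → 2 → 1
29 → 22, 27, 18, 2 → 4
22 → 18, 2 → 2
27 → 18, 2 → 2
36 → 35, 18, 2, 33 → 4
35 → 18, 2, 33 → 3
18 → 2 → 1
2 → none → 0
33 → none → 0
Sum: 1 + 4 + 2 + 2 + 4 + 3 + 1 + 0 + 0 = 17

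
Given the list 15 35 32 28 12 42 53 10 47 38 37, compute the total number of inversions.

Inversions: 22

Count, for each position, how many later elements it exceeds:
15: 2
35: 4
32: 3
28: 2
12: 1
42: 3
53: 4
10: 0
47: 2
38: 1
37: 0
Sum: 2 + 4 + 3 + 2 + 1 + 3 + 4 + 0 + 2 + 1 + 0 = 22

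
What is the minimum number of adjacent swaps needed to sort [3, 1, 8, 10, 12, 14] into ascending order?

Each adjacent swap fixes exactly one inversion, so the minimum swap count equals the number of inversions.
Count inversions — for each element, later elements that are smaller:
3: 1 → 1
1: none → 0
8: none → 0
10: none → 0
12: none → 0
14: none → 0
Total inversions: 1 + 0 + 0 + 0 + 0 + 0 = 1

There is 1 swap.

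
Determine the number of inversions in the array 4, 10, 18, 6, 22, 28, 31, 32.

2

Element-by-element contributions:
4 → none → 0
10 → 6 → 1
18 → 6 → 1
6 → none → 0
22 → none → 0
28 → none → 0
31 → none → 0
32 → none → 0
Sum: 0 + 1 + 1 + 0 + 0 + 0 + 0 + 0 = 2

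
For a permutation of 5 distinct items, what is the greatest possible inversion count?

10 inversions

The maximum occurs when the array is in strictly decreasing order: every one of the C(5, 2) pairs is inverted.
C(5, 2) = 5·4/2 = 10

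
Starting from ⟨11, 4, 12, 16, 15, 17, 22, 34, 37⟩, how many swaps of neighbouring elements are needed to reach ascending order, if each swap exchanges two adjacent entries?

There are 2 swaps.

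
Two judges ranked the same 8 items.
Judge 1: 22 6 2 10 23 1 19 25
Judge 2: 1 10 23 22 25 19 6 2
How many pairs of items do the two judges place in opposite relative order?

There are 16 discordant pairs.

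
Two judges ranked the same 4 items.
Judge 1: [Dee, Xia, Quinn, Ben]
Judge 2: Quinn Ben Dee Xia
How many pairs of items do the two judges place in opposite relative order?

Assign each item its position (1..4) in the first ordering, then rewrite the second ordering as that position sequence:
positions: Dee→1, Xia→2, Quinn→3, Ben→4
second ordering as positions: [3, 4, 1, 2]
Discordant pairs = inversions in this position sequence.
3: 1, 2 → 2
4: 1, 2 → 2
1: 0
2: 0
Total: 2 + 2 + 0 + 0 = 4

There are 4 discordant pairs.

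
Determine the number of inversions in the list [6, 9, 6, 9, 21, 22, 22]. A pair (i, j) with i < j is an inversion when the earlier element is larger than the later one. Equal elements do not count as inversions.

Inversions: 1

Listing every pair i<j with a[i]>a[j] (using 1-based positions):
(2,3): 9 > 6
That's 1 pair.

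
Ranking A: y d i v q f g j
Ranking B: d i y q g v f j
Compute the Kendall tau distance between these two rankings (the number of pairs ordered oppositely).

5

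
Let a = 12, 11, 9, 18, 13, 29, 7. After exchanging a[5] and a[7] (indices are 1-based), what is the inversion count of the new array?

9 inversions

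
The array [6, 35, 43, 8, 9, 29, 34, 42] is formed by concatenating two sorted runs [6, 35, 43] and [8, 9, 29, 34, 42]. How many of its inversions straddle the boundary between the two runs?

Count, for every r in R, how many entries of L exceed r:
r = 8: 35, 43 → 2
r = 9: 35, 43 → 2
r = 29: 35, 43 → 2
r = 34: 35, 43 → 2
r = 42: 43 → 1
Cross-inversions: 2 + 2 + 2 + 2 + 1 = 9

9 cross-inversions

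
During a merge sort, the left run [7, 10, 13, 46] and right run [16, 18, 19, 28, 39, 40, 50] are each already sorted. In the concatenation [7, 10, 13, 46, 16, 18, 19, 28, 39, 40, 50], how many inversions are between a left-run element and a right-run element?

6

For each element r of the right run, count left-run elements greater than r:
r = 16: 46 → 1
r = 18: 46 → 1
r = 19: 46 → 1
r = 28: 46 → 1
r = 39: 46 → 1
r = 40: 46 → 1
r = 50: none → 0
Cross-inversions: 1 + 1 + 1 + 1 + 1 + 1 + 0 = 6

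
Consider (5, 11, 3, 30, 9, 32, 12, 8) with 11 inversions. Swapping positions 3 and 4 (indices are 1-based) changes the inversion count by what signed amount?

+1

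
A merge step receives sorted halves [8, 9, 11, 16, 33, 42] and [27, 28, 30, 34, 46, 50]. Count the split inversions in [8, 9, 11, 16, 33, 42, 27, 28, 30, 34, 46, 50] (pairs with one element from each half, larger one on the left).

Split inversions: 7

Take each right-half value and tally the left-half values above it:
r = 27: 33, 42 → 2
r = 28: 33, 42 → 2
r = 30: 33, 42 → 2
r = 34: 42 → 1
r = 46: none → 0
r = 50: none → 0
Cross-inversions: 2 + 2 + 2 + 1 + 0 + 0 = 7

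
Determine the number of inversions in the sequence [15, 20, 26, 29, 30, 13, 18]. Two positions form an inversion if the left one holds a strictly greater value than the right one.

9

For each element, count later entries that are smaller:
15: 1
20: 2
26: 2
29: 2
30: 2
13: 0
18: 0
Sum: 1 + 2 + 2 + 2 + 2 + 0 + 0 = 9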